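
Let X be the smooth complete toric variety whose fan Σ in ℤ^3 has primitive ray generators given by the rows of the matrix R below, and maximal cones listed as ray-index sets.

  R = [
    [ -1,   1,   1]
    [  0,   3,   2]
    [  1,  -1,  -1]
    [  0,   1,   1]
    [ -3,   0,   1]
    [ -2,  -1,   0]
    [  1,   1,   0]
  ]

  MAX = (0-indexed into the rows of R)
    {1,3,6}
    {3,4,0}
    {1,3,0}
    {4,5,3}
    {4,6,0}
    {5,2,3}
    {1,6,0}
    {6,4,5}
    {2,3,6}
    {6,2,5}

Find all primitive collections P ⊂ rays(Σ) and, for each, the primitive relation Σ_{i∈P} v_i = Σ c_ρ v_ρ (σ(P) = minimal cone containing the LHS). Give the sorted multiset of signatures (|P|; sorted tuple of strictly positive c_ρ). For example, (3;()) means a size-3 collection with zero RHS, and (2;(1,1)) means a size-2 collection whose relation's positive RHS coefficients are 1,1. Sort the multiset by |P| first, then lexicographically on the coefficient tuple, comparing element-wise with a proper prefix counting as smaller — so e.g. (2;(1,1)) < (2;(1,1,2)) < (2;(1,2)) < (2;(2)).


Σ has 9 primitive collections:

  {0,2}:  v_{0} + v_{2} = 0 ; sig = (2;())
  {0,5}:  v_{0} + v_{5} = v_{4} ; sig = (2;(1))
  {2,4}:  v_{2} + v_{4} = v_{5} ; sig = (2;(1))
  {1,2}:  v_{1} + v_{2} = v_{3} + v_{6} ; sig = (2;(1,1))
  {1,5}:  v_{1} + v_{5} = 2·v_{0} ; sig = (2;(2))
  {1,4}:  v_{1} + v_{4} = 3·v_{0} ; sig = (2;(3))
  {0,3,6}:  v_{0} + v_{3} + v_{6} = v_{1} ; sig = (3;(1))
  {3,5,6}:  v_{3} + v_{5} + v_{6} = v_{0} ; sig = (3;(1))
  {3,4,6}:  v_{3} + v_{4} + v_{6} = 2·v_{0} ; sig = (3;(2))

Sorted signature multiset PRS(X):
    (2;())
    (2;(1))
    (2;(1))
    (2;(1,1))
    (2;(2))
    (2;(3))
    (3;(1))
    (3;(1))
    (3;(2))


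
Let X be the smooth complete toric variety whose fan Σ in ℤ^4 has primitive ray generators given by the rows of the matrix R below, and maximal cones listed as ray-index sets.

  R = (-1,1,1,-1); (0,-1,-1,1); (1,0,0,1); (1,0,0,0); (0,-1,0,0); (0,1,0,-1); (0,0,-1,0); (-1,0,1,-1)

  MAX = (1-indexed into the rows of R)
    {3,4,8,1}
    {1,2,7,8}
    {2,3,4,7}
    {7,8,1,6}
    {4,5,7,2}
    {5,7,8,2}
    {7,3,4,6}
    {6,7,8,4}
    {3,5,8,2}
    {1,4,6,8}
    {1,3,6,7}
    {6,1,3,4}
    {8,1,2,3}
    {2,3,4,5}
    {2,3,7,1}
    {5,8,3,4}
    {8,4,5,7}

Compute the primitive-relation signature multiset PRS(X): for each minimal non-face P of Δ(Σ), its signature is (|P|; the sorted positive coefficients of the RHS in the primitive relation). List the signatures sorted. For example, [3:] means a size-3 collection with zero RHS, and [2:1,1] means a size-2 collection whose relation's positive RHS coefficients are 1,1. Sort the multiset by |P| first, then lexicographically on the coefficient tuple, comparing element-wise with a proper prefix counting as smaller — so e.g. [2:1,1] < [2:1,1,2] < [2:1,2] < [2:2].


Δ(Σ) — 8 vertices, 9 min non-faces:

  P={1,5}:  v_{1} + v_{5} = v_{8} ; sig = [2:1]
  P={2,6}:  v_{2} + v_{6} = v_{7} ; sig = [2:1]
  P={5,6}:  v_{5} + v_{6} = v_{4} + v_{7} + v_{8} ; sig = [2:1,1,1]
  P={1,2,4}:  v_{1} + v_{2} + v_{4} = 0 ; sig = [3:]
  P={3,7,8}:  v_{3} + v_{7} + v_{8} = 0 ; sig = [3:]
  P={1,4,7}:  v_{1} + v_{4} + v_{7} = v_{6} ; sig = [3:1]
  P={2,4,8}:  v_{2} + v_{4} + v_{8} = v_{5} ; sig = [3:1]
  P={3,5,7}:  v_{3} + v_{5} + v_{7} = v_{2} + v_{4} ; sig = [3:1,1]
  P={3,6,8}:  v_{3} + v_{6} + v_{8} = v_{1} + v_{4} ; sig = [3:1,1]

so the primitive-relation signature multiset is
[[2:1], [2:1], [2:1,1,1], [3:], [3:], [3:1], [3:1], [3:1,1], [3:1,1]]


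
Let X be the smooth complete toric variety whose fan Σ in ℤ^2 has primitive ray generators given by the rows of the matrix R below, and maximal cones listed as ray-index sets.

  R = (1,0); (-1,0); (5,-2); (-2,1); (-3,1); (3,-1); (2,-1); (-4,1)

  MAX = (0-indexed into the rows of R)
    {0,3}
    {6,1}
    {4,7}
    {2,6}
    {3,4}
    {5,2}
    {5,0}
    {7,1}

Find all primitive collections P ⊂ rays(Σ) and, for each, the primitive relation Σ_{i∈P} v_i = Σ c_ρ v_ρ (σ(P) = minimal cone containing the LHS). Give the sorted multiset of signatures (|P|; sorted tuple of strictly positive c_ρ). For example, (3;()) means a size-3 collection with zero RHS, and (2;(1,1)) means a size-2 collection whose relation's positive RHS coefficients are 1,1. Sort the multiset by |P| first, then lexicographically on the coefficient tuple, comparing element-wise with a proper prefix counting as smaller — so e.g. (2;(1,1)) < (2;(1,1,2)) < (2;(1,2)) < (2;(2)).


Minimal non-faces — 20 found among 8 rays, 8 max cones:

  {0,1}:  v_{0} + v_{1} = 0  ⇒ sig = (2;())
  {3,6}:  v_{3} + v_{6} = 0  ⇒ sig = (2;())
  {4,5}:  v_{4} + v_{5} = 0  ⇒ sig = (2;())
  {0,4}:  v_{0} + v_{4} = v_{3}  ⇒ sig = (2;(1))
  {0,6}:  v_{0} + v_{6} = v_{5}  ⇒ sig = (2;(1))
  {0,7}:  v_{0} + v_{7} = v_{4}  ⇒ sig = (2;(1))
  {1,3}:  v_{1} + v_{3} = v_{4}  ⇒ sig = (2;(1))
  {1,4}:  v_{1} + v_{4} = v_{7}  ⇒ sig = (2;(1))
  {1,5}:  v_{1} + v_{5} = v_{6}  ⇒ sig = (2;(1))
  {2,3}:  v_{2} + v_{3} = v_{5}  ⇒ sig = (2;(1))
  {2,4}:  v_{2} + v_{4} = v_{6}  ⇒ sig = (2;(1))
  {3,5}:  v_{3} + v_{5} = v_{0}  ⇒ sig = (2;(1))
  {4,6}:  v_{4} + v_{6} = v_{1}  ⇒ sig = (2;(1))
  {5,6}:  v_{5} + v_{6} = v_{2}  ⇒ sig = (2;(1))
  {5,7}:  v_{5} + v_{7} = v_{1}  ⇒ sig = (2;(1))
  {2,7}:  v_{2} + v_{7} = v_{1} + v_{6}  ⇒ sig = (2;(1,1))
  {0,2}:  v_{0} + v_{2} = 2·v_{5}  ⇒ sig = (2;(2))
  {1,2}:  v_{1} + v_{2} = 2·v_{6}  ⇒ sig = (2;(2))
  {3,7}:  v_{3} + v_{7} = 2·v_{4}  ⇒ sig = (2;(2))
  {6,7}:  v_{6} + v_{7} = 2·v_{1}  ⇒ sig = (2;(2))

Signatures (|P|; sorted positive RHS coefficients), sorted:
    |P|=2: 20 collections, coeffs (), (), (), (1), (1), (1), (1), (1), (1), (1), (1), (1), (1), (1), (1), (1,1), (2), (2), (2), (2)


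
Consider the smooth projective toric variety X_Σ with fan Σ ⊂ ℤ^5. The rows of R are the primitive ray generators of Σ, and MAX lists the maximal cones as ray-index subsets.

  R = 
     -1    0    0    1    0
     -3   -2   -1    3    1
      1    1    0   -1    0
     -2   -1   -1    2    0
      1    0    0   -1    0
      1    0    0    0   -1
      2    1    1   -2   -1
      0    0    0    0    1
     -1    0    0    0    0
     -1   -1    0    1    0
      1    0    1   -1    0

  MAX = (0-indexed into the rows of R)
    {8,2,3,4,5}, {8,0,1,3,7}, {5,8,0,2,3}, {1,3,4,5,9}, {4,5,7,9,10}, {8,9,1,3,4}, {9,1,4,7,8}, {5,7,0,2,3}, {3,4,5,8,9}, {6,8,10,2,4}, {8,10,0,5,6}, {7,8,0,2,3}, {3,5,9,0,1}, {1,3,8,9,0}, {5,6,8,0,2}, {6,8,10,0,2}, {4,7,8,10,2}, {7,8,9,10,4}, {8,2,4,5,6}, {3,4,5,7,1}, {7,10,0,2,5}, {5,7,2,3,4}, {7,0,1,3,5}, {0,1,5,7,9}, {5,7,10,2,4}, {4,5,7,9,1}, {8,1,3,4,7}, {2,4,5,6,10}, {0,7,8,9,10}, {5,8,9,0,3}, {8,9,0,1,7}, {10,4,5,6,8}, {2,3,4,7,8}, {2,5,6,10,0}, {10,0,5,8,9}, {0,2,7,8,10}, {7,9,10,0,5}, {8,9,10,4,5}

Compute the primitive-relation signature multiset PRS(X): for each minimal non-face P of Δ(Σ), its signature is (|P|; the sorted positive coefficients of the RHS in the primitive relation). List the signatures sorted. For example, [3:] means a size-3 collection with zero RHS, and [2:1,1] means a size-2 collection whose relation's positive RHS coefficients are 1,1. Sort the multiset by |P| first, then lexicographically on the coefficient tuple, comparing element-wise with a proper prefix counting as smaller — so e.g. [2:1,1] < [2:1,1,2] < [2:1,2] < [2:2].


|primitive collections| = 13. Relations:

  {0,4}:  v_{0} + v_{4} = 0  →  sig = [2:]
  {2,9}:  v_{2} + v_{9} = 0  →  sig = [2:]
  {1,6}:  v_{1} + v_{6} = v_{9}  →  sig = [2:1]
  {3,10}:  v_{3} + v_{10} = v_{9}  →  sig = [2:1]
  {1,2}:  v_{1} + v_{2} = v_{3} + v_{7}  →  sig = [2:1,1]
  {3,6}:  v_{3} + v_{6} = v_{5} + v_{8}  →  sig = [2:1,1]
  {6,7}:  v_{6} + v_{7} = v_{2} + v_{10}  →  sig = [2:1,1]
  {6,9}:  v_{6} + v_{9} = v_{5} + v_{8} + v_{10}  →  sig = [2:1,1,1]
  {1,10}:  v_{1} + v_{10} = v_{7} + 2·v_{9}  →  sig = [2:1,2]
  {5,7,8}:  v_{5} + v_{7} + v_{8} = 0  →  sig = [3:]
  {3,7,9}:  v_{3} + v_{7} + v_{9} = v_{1}  →  sig = [3:1]
  {1,5,8}:  v_{1} + v_{5} + v_{8} = v_{3} + v_{9}  →  sig = [3:1,1]
  {2,5,8,10}:  v_{2} + v_{5} + v_{8} + v_{10} = v_{6}  →  sig = [4:1]

Hence PRS(X_Σ) =
[[2:], [2:], [2:1], [2:1], [2:1,1], [2:1,1], [2:1,1], [2:1,1,1], [2:1,2], [3:], [3:1], [3:1,1], [4:1]]


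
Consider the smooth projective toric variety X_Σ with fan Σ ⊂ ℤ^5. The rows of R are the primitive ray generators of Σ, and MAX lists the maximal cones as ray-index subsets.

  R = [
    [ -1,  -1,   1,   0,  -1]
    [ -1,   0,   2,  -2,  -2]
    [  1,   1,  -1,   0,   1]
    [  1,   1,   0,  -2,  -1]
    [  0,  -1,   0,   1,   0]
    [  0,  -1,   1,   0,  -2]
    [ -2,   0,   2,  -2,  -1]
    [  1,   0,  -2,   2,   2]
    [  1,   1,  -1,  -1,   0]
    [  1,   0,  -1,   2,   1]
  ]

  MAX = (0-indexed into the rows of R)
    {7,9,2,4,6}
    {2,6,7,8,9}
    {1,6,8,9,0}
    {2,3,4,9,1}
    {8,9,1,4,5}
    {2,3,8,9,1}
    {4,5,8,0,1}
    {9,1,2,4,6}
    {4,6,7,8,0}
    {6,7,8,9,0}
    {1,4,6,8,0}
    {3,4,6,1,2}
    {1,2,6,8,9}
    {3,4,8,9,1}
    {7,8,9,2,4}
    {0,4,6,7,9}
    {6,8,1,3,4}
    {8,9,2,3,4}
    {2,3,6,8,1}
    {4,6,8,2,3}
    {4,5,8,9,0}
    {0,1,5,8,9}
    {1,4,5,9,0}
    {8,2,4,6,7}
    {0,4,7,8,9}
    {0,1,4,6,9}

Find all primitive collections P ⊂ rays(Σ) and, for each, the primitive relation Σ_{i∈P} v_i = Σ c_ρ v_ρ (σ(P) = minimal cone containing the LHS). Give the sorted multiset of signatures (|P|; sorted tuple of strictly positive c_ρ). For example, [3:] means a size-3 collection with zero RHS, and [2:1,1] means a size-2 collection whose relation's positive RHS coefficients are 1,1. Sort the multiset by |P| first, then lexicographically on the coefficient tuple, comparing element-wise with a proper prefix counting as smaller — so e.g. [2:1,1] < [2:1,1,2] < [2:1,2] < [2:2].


12 collections generate NE(X_Σ); each relation:

  • {0,2}:  v_{0} + v_{2} = 0  ⇒ sig = [2:]
  • {1,7}:  v_{1} + v_{7} = 0  ⇒ sig = [2:]
  • {5,6}:  v_{5} + v_{6} = v_{0} + v_{1}  ⇒ sig = [2:1,1]
  • {0,3}:  v_{0} + v_{3} = v_{1} + v_{4} + v_{8}  ⇒ sig = [2:1,1,1]
  • {3,7}:  v_{3} + v_{7} = v_{2} + v_{4} + v_{8}  ⇒ sig = [2:1,1,1]
  • {2,5}:  v_{2} + v_{5} = v_{1} + v_{4} + v_{8} + v_{9}  ⇒ sig = [2:1,1,1,1]
  • {5,7}:  v_{5} + v_{7} = v_{0} + v_{4} + v_{8} + v_{9}  ⇒ sig = [2:1,1,1,1]
  • {3,5}:  v_{3} + v_{5} = 2·v_{1} + 2·v_{4} + 2·v_{8} + v_{9}  ⇒ sig = [2:1,2,2,2]
  • {3,6,9}:  v_{3} + v_{6} + v_{9} = v_{1} + v_{2}  ⇒ sig = [3:1,1]
  • {4,6,8,9}:  v_{4} + v_{6} + v_{8} + v_{9} = 0  ⇒ sig = [4:]
  • {1,2,4,8}:  v_{1} + v_{2} + v_{4} + v_{8} = v_{3}  ⇒ sig = [4:1]
  • {0,1,4,8,9}:  v_{0} + v_{1} + v_{4} + v_{8} + v_{9} = v_{5}  ⇒ sig = [5:1]

Signatures (|P|; sorted positive RHS coefficients), sorted:
    |P|=2: 8 collections, coeffs (), (), (1,1), (1,1,1), (1,1,1), (1,1,1,1), (1,1,1,1), (1,2,2,2)
    |P|=3: 1 collection, coeffs (1,1)
    |P|=4: 2 collections, coeffs (), (1)
    |P|=5: 1 collection, coeffs (1)


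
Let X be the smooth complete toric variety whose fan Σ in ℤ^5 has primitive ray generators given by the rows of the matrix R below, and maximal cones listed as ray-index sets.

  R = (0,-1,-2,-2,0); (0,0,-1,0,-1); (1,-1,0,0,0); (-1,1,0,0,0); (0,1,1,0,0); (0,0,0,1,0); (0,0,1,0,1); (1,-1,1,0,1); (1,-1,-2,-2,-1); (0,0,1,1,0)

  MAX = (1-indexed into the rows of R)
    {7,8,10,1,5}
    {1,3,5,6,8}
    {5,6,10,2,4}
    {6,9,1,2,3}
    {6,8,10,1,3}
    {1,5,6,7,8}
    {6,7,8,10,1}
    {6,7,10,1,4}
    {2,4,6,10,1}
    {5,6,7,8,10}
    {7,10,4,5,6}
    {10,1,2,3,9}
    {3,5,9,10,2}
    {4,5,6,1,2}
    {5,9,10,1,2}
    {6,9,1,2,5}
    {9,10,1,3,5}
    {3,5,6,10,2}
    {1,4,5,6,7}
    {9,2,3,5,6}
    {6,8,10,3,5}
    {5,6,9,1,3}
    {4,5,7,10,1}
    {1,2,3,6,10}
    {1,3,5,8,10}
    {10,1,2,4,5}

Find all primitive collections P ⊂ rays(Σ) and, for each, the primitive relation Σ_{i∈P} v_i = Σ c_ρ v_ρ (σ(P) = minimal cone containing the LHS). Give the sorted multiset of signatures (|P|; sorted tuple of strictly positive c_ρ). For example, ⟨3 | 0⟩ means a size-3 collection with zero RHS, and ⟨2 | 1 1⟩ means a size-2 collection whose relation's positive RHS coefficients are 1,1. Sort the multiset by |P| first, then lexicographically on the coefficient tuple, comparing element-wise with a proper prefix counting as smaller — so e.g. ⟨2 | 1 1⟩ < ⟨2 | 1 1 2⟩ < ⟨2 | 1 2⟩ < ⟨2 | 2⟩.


11 minimal non-faces of Δ(Σ) (on 10 rays):

  {2,7}:  v_{2} + v_{7} = 0  ⇒ sig = ⟨2 | 0⟩
  {3,4}:  v_{3} + v_{4} = 0  ⇒ sig = ⟨2 | 0⟩
  {2,8}:  v_{2} + v_{8} = v_{3}  ⇒ sig = ⟨2 | 1⟩
  {3,7}:  v_{3} + v_{7} = v_{8}  ⇒ sig = ⟨2 | 1⟩
  {4,8}:  v_{4} + v_{8} = v_{7}  ⇒ sig = ⟨2 | 1⟩
  {4,9}:  v_{4} + v_{9} = v_{1} + v_{2} + v_{5}  ⇒ sig = ⟨2 | 1 1 1⟩
  {7,9}:  v_{7} + v_{9} = v_{1} + v_{3} + v_{5}  ⇒ sig = ⟨2 | 1 1 1⟩
  {8,9}:  v_{8} + v_{9} = v_{1} + 2·v_{3} + v_{5}  ⇒ sig = ⟨2 | 1 1 2⟩
  {6,9,10}:  v_{6} + v_{9} + v_{10} = v_{2} + v_{3}  ⇒ sig = ⟨3 | 1 1⟩
  {1,5,6,10}:  v_{1} + v_{5} + v_{6} + v_{10} = 0  ⇒ sig = ⟨4 | 0⟩
  {1,2,3,5}:  v_{1} + v_{2} + v_{3} + v_{5} = v_{9}  ⇒ sig = ⟨4 | 1⟩

Hence PRS(X_Σ) =
    |P|=2: 8 collections, coeffs (), (), (1), (1), (1), (1,1,1), (1,1,1), (1,1,2)
    |P|=3: 1 collection, coeffs (1,1)
    |P|=4: 2 collections, coeffs (), (1)


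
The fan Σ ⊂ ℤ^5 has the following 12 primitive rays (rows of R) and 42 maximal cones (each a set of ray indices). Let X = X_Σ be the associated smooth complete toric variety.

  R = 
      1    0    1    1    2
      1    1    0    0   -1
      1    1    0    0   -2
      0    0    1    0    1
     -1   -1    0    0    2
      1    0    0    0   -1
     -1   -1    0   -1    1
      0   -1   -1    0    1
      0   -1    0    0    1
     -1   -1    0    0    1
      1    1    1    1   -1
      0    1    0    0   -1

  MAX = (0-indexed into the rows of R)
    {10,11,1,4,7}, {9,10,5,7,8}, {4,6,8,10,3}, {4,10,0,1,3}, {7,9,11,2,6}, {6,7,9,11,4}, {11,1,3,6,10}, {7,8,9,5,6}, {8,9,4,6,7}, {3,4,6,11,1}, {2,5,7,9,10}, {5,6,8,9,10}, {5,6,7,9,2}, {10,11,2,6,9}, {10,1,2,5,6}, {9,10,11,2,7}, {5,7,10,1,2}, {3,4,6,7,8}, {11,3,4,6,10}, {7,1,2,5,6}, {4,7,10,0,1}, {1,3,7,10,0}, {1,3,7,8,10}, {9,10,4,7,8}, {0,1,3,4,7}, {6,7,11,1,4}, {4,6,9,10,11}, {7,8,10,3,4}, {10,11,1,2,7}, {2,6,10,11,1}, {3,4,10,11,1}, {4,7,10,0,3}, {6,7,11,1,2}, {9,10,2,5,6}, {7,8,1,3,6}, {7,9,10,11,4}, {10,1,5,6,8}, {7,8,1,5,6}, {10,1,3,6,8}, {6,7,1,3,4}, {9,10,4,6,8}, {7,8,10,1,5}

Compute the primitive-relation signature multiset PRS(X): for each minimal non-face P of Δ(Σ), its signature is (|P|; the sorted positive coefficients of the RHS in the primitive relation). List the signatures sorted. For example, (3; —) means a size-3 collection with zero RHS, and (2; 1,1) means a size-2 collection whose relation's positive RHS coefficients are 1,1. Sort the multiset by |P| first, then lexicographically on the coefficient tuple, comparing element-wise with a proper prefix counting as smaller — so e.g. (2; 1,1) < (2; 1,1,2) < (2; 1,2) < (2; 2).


Δ(Σ) — 12 vertices, 20 min non-faces:

  P = {1,9}:  v_{1} + v_{9} = 0  ⇒ sig = (2; —)
  P = {2,4}:  v_{2} + v_{4} = 0  ⇒ sig = (2; —)
  P = {8,11}:  v_{8} + v_{11} = 0  ⇒ sig = (2; —)
  P = {2,8}:  v_{2} + v_{8} = v_{5}  ⇒ sig = (2; 1)
  P = {4,5}:  v_{4} + v_{5} = v_{8}  ⇒ sig = (2; 1)
  P = {5,11}:  v_{5} + v_{11} = v_{2}  ⇒ sig = (2; 1)
  P = {2,3}:  v_{2} + v_{3} = v_{1} + v_{6} + v_{10}  ⇒ sig = (2; 1,1,1)
  P = {3,9}:  v_{3} + v_{9} = v_{4} + v_{6} + v_{10}  ⇒ sig = (2; 1,1,1)
  P = {0,2}:  v_{0} + v_{2} = v_{1} + v_{3} + v_{7} + v_{10}  ⇒ sig = (2; 1,1,1,1)
  P = {0,9}:  v_{0} + v_{9} = v_{3} + v_{4} + v_{7} + v_{10}  ⇒ sig = (2; 1,1,1,1)
  P = {3,5}:  v_{3} + v_{5} = v_{1} + v_{6} + v_{8} + v_{10}  ⇒ sig = (2; 1,1,1,1)
  P = {0,5}:  v_{0} + v_{5} = v_{1} + v_{3} + v_{7} + v_{8} + v_{10}  ⇒ sig = (2; 1,1,1,1,1)
  P = {0,6}:  v_{0} + v_{6} = 2·v_{3} + v_{7}  ⇒ sig = (2; 1,2)
  P = {0,8}:  v_{0} + v_{8} = 2·v_{3} + 2·v_{7} + v_{10}  ⇒ sig = (2; 1,2,2)
  P = {0,11}:  v_{0} + v_{11} = 2·v_{1} + 2·v_{4} + v_{10}  ⇒ sig = (2; 1,2,2)
  P = {6,7,10}:  v_{6} + v_{7} + v_{10} = v_{8}  ⇒ sig = (3; 1)
  P = {1,4,8}:  v_{1} + v_{4} + v_{8} = v_{3} + v_{7}  ⇒ sig = (3; 1,1)
  P = {3,7,11}:  v_{3} + v_{7} + v_{11} = v_{1} + v_{4}  ⇒ sig = (3; 1,1)
  P = {1,4,6,10}:  v_{1} + v_{4} + v_{6} + v_{10} = v_{3}  ⇒ sig = (4; 1)
  P = {1,3,4,7,10}:  v_{1} + v_{3} + v_{4} + v_{7} + v_{10} = v_{0}  ⇒ sig = (5; 1)

Sorted signature multiset PRS(X):
[(2; —), (2; —), (2; —), (2; 1), (2; 1), (2; 1), (2; 1,1,1), (2; 1,1,1), (2; 1,1,1,1), (2; 1,1,1,1), (2; 1,1,1,1), (2; 1,1,1,1,1), (2; 1,2), (2; 1,2,2), (2; 1,2,2), (3; 1), (3; 1,1), (3; 1,1), (4; 1), (5; 1)]


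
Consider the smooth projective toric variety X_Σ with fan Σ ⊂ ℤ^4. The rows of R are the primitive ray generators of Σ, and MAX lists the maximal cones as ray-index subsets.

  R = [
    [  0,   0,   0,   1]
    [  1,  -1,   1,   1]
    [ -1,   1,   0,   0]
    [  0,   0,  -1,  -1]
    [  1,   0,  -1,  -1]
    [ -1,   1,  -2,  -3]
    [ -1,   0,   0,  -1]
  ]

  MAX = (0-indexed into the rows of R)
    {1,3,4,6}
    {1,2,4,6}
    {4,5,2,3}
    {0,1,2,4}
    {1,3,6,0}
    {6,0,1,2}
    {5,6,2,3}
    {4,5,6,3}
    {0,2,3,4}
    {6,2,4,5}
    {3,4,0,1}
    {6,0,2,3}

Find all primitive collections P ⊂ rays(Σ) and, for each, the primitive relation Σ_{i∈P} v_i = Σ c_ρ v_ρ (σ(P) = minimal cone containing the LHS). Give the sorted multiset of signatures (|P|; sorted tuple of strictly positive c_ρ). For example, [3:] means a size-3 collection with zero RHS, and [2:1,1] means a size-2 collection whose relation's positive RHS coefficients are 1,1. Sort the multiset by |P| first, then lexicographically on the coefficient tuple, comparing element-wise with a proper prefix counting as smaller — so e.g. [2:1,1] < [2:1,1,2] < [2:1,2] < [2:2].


Σ has 5 primitive collections:

  P = {1,5}:  v_{1} + v_{5} = v_{4} + v_{6} ; sig = [2:1,1]
  P = {0,5}:  v_{0} + v_{5} = v_{2} + 2·v_{3} ; sig = [2:1,2]
  P = {1,2,3}:  v_{1} + v_{2} + v_{3} = 0 ; sig = [3:]
  P = {0,4,6}:  v_{0} + v_{4} + v_{6} = v_{3} ; sig = [3:1]
  P = {2,3,4,6}:  v_{2} + v_{3} + v_{4} + v_{6} = v_{5} ; sig = [4:1]

so the primitive-relation signature multiset is
[[2:1,1], [2:1,2], [3:], [3:1], [4:1]]


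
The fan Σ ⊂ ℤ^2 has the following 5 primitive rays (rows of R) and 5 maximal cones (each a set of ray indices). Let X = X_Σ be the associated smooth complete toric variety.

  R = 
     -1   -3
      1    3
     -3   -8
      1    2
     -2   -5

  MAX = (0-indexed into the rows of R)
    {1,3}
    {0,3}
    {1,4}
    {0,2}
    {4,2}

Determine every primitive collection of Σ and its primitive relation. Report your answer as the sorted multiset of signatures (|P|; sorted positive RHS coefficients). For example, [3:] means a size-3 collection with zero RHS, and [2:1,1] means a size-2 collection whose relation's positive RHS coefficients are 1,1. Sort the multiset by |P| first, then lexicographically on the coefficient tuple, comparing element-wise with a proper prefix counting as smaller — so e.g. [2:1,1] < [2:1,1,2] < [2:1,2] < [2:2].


5 minimal non-faces of Δ(Σ) (on 5 rays):

  P = {0,1}:  v_{0} + v_{1} = 0  →  sig = [2:]
  P = {0,4}:  v_{0} + v_{4} = v_{2}  →  sig = [2:1]
  P = {1,2}:  v_{1} + v_{2} = v_{4}  →  sig = [2:1]
  P = {3,4}:  v_{3} + v_{4} = v_{0}  →  sig = [2:1]
  P = {2,3}:  v_{2} + v_{3} = 2·v_{0}  →  sig = [2:2]

Hence PRS(X_Σ) =
{ [2:],  [2:1] ×3,  [2:2] }


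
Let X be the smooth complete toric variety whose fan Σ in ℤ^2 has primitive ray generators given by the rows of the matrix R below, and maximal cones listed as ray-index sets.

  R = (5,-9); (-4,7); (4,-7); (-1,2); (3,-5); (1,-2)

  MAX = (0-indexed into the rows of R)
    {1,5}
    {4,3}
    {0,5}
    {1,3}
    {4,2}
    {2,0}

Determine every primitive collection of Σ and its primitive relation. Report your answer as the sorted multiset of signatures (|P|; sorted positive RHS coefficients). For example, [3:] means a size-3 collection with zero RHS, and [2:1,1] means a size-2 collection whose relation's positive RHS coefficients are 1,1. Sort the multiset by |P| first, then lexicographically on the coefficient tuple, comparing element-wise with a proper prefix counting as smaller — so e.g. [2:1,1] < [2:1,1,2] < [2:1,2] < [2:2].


Minimal non-faces — 9 found among 6 rays, 6 max cones:

  {1,2}:  v_{1} + v_{2} = 0  →  sig = [2:]
  {3,5}:  v_{3} + v_{5} = 0  →  sig = [2:]
  {0,1}:  v_{0} + v_{1} = v_{5}  →  sig = [2:1]
  {0,3}:  v_{0} + v_{3} = v_{2}  →  sig = [2:1]
  {1,4}:  v_{1} + v_{4} = v_{3}  →  sig = [2:1]
  {2,3}:  v_{2} + v_{3} = v_{4}  →  sig = [2:1]
  {2,5}:  v_{2} + v_{5} = v_{0}  →  sig = [2:1]
  {4,5}:  v_{4} + v_{5} = v_{2}  →  sig = [2:1]
  {0,4}:  v_{0} + v_{4} = 2·v_{2}  →  sig = [2:2]

so the primitive-relation signature multiset is
[[2:], [2:], [2:1], [2:1], [2:1], [2:1], [2:1], [2:1], [2:2]]


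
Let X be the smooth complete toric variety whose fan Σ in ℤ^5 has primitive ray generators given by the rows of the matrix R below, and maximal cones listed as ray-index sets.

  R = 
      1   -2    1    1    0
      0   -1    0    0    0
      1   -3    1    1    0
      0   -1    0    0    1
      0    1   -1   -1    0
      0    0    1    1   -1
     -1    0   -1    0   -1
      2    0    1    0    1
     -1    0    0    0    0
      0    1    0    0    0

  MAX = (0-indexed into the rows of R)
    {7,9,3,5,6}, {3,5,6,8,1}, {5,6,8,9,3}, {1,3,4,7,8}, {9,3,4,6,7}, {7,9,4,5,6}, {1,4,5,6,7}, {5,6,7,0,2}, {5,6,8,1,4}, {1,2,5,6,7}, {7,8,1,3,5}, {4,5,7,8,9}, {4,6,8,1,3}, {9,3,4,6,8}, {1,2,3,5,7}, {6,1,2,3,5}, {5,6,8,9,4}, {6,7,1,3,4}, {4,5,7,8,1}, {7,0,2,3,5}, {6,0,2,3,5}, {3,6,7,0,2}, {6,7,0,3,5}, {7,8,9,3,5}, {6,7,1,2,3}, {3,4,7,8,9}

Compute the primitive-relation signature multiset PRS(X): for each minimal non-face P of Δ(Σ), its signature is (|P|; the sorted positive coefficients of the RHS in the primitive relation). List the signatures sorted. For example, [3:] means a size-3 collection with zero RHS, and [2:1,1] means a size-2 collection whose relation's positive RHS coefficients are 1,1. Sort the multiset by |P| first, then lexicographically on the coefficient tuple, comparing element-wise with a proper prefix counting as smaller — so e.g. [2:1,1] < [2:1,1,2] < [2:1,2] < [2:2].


Σ has 12 primitive collections:

  P = {1,9}:  v_{1} + v_{9} = 0 ; sig = [2:]
  P = {0,1}:  v_{0} + v_{1} = v_{2} ; sig = [2:1]
  P = {2,9}:  v_{2} + v_{9} = v_{0} ; sig = [2:1]
  P = {0,4}:  v_{0} + v_{4} = v_{1} + v_{6} + v_{7} ; sig = [2:1,1,1]
  P = {0,8}:  v_{0} + v_{8} = v_{1} + v_{3} + v_{5} ; sig = [2:1,1,1]
  P = {0,9}:  v_{0} + v_{9} = v_{3} + v_{5} + v_{6} + v_{7} ; sig = [2:1,1,1,1]
  P = {2,4}:  v_{2} + v_{4} = 2·v_{1} + v_{6} + v_{7} ; sig = [2:1,1,2]
  P = {2,8}:  v_{2} + v_{8} = 2·v_{1} + v_{3} + v_{5} ; sig = [2:1,1,2]
  P = {3,4,5}:  v_{3} + v_{4} + v_{5} = 0 ; sig = [3:]
  P = {6,7,8}:  v_{6} + v_{7} + v_{8} = 0 ; sig = [3:]
  P = {1,3,5,6,7}:  v_{1} + v_{3} + v_{5} + v_{6} + v_{7} = v_{0} ; sig = [5:1]
  P = {2,3,5,6,7}:  v_{2} + v_{3} + v_{5} + v_{6} + v_{7} = 2·v_{0} ; sig = [5:2]

Signatures (|P|; sorted positive RHS coefficients), sorted:
{ [2:],  [2:1] ×2,  [2:1,1,1] ×2,  [2:1,1,1,1],  [2:1,1,2] ×2,  [3:] ×2,  [5:1],  [5:2] }


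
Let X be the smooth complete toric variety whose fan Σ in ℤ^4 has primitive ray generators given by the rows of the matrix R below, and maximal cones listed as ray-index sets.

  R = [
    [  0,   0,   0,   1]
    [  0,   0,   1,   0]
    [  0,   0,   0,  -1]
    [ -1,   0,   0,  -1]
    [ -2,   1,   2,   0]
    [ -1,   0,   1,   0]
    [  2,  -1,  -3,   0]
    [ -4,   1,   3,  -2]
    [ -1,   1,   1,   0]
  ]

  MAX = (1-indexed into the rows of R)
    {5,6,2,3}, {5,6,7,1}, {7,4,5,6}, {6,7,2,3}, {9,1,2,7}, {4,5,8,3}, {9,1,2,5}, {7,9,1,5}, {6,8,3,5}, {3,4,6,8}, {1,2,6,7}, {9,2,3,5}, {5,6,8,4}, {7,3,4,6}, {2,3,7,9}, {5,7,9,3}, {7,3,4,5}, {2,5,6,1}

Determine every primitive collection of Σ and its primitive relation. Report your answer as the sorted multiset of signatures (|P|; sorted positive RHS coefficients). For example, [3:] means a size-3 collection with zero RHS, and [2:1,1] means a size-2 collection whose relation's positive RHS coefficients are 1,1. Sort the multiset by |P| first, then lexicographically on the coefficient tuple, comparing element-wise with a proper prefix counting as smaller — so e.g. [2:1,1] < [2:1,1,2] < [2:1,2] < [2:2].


12 collections generate NE(X_Σ); each relation:

  P={1,3}:  v_{1} + v_{3} = 0  so sig = [2:]
  P={6,9}:  v_{6} + v_{9} = v_{5}  so sig = [2:1]
  P={2,4}:  v_{2} + v_{4} = v_{3} + v_{6}  so sig = [2:1,1]
  P={1,4}:  v_{1} + v_{4} = v_{5} + v_{6} + v_{7}  so sig = [2:1,1,1]
  P={1,8}:  v_{1} + v_{8} = v_{4} + v_{5} + v_{6}  so sig = [2:1,1,1]
  P={4,9}:  v_{4} + v_{9} = v_{3} + 2·v_{5} + v_{7}  so sig = [2:1,1,2]
  P={8,9}:  v_{8} + v_{9} = v_{3} + v_{4} + 2·v_{5}  so sig = [2:1,1,2]
  P={2,8}:  v_{2} + v_{8} = 2·v_{3} + v_{5} + 2·v_{6}  so sig = [2:1,2,2]
  P={7,8}:  v_{7} + v_{8} = 2·v_{4}  so sig = [2:2]
  P={2,5,7}:  v_{2} + v_{5} + v_{7} = 0  so sig = [3:]
  P={3,4,5,6}:  v_{3} + v_{4} + v_{5} + v_{6} = v_{8}  so sig = [4:1]
  P={3,5,6,7}:  v_{3} + v_{5} + v_{6} + v_{7} = v_{4}  so sig = [4:1]

Signatures (|P|; sorted positive RHS coefficients), sorted:
{ [2:],  [2:1],  [2:1,1],  [2:1,1,1] ×2,  [2:1,1,2] ×2,  [2:1,2,2],  [2:2],  [3:],  [4:1] ×2 }


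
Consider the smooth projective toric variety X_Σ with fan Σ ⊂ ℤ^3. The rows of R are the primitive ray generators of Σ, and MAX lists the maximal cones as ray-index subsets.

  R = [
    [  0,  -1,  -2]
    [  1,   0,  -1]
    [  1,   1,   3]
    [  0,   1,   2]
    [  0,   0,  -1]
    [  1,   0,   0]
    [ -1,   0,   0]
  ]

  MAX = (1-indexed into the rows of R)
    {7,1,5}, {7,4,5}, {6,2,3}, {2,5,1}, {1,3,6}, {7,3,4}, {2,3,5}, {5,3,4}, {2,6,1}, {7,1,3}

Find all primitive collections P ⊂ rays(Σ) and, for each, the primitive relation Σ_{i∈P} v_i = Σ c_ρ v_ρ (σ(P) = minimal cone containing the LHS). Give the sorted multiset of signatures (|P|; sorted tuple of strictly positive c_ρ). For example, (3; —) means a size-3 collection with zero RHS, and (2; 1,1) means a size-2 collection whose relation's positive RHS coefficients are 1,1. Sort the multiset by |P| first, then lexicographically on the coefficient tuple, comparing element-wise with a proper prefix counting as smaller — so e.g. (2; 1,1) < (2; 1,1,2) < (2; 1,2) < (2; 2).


Primitive collections (9):

  {1,4}:  v_{1} + v_{4} = 0  ⇒ sig = (2; —)
  {6,7}:  v_{6} + v_{7} = 0  ⇒ sig = (2; —)
  {2,7}:  v_{2} + v_{7} = v_{5}  ⇒ sig = (2; 1)
  {5,6}:  v_{5} + v_{6} = v_{2}  ⇒ sig = (2; 1)
  {4,6}:  v_{4} + v_{6} = v_{3} + v_{5}  ⇒ sig = (2; 1,1)
  {2,4}:  v_{2} + v_{4} = v_{3} + 2·v_{5}  ⇒ sig = (2; 1,2)
  {1,3,5}:  v_{1} + v_{3} + v_{5} = v_{6}  ⇒ sig = (3; 1)
  {3,5,7}:  v_{3} + v_{5} + v_{7} = v_{4}  ⇒ sig = (3; 1)
  {1,2,3}:  v_{1} + v_{2} + v_{3} = 2·v_{6}  ⇒ sig = (3; 2)

Hence PRS(X_Σ) =
    (2; —)
    (2; —)
    (2; 1)
    (2; 1)
    (2; 1,1)
    (2; 1,2)
    (3; 1)
    (3; 1)
    (3; 2)


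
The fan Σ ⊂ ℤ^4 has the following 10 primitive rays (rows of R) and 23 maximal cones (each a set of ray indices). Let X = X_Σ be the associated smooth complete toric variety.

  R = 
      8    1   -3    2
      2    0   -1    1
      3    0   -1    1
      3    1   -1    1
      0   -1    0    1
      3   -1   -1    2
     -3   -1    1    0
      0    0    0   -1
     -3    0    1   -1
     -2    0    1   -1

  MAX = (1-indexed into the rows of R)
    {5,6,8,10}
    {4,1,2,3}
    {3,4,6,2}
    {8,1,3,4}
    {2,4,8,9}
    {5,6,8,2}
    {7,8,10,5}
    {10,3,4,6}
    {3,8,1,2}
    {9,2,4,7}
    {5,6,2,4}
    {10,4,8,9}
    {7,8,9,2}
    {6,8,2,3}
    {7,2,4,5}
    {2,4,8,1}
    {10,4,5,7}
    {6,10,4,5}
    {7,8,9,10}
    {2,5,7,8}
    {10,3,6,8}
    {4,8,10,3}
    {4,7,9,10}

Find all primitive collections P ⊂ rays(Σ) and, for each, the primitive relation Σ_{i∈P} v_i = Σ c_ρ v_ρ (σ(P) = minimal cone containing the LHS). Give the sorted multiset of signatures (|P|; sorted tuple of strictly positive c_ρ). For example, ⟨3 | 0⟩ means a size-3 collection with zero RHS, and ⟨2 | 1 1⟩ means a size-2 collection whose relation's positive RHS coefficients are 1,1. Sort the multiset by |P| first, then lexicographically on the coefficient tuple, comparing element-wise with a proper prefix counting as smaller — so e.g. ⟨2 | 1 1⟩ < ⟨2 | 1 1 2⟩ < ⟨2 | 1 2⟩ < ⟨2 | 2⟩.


16 minimal non-faces of Δ(Σ) (on 10 rays):

  P = {2,10}:  v_{2} + v_{10} = 0  ⇒ sig = ⟨2 | 0⟩
  P = {3,9}:  v_{3} + v_{9} = 0  ⇒ sig = ⟨2 | 0⟩
  P = {3,5}:  v_{3} + v_{5} = v_{6}  ⇒ sig = ⟨2 | 1⟩
  P = {3,7}:  v_{3} + v_{7} = v_{5}  ⇒ sig = ⟨2 | 1⟩
  P = {5,9}:  v_{5} + v_{9} = v_{7}  ⇒ sig = ⟨2 | 1⟩
  P = {6,9}:  v_{6} + v_{9} = v_{5}  ⇒ sig = ⟨2 | 1⟩
  P = {1,7}:  v_{1} + v_{7} = v_{2} + v_{3}  ⇒ sig = ⟨2 | 1 1⟩
  P = {1,9}:  v_{1} + v_{9} = v_{2} + v_{4} + v_{8}  ⇒ sig = ⟨2 | 1 1 1⟩
  P = {1,10}:  v_{1} + v_{10} = v_{3} + v_{4} + v_{8}  ⇒ sig = ⟨2 | 1 1 1⟩
  P = {1,5}:  v_{1} + v_{5} = v_{2} + 2·v_{3}  ⇒ sig = ⟨2 | 1 2⟩
  P = {1,6}:  v_{1} + v_{6} = v_{2} + 3·v_{3}  ⇒ sig = ⟨2 | 1 3⟩
  P = {6,7}:  v_{6} + v_{7} = 2·v_{5}  ⇒ sig = ⟨2 | 2⟩
  P = {4,7,8}:  v_{4} + v_{7} + v_{8} = 0  ⇒ sig = ⟨3 | 0⟩
  P = {4,5,8}:  v_{4} + v_{5} + v_{8} = v_{3}  ⇒ sig = ⟨3 | 1⟩
  P = {4,6,8}:  v_{4} + v_{6} + v_{8} = 2·v_{3}  ⇒ sig = ⟨3 | 2⟩
  P = {2,3,4,8}:  v_{2} + v_{3} + v_{4} + v_{8} = v_{1}  ⇒ sig = ⟨4 | 1⟩

Signatures (|P|; sorted positive RHS coefficients), sorted:
    |P|=2: 12 collections, coeffs (), (), (1), (1), (1), (1), (1,1), (1,1,1), (1,1,1), (1,2), (1,3), (2)
    |P|=3: 3 collections, coeffs (), (1), (2)
    |P|=4: 1 collection, coeffs (1)


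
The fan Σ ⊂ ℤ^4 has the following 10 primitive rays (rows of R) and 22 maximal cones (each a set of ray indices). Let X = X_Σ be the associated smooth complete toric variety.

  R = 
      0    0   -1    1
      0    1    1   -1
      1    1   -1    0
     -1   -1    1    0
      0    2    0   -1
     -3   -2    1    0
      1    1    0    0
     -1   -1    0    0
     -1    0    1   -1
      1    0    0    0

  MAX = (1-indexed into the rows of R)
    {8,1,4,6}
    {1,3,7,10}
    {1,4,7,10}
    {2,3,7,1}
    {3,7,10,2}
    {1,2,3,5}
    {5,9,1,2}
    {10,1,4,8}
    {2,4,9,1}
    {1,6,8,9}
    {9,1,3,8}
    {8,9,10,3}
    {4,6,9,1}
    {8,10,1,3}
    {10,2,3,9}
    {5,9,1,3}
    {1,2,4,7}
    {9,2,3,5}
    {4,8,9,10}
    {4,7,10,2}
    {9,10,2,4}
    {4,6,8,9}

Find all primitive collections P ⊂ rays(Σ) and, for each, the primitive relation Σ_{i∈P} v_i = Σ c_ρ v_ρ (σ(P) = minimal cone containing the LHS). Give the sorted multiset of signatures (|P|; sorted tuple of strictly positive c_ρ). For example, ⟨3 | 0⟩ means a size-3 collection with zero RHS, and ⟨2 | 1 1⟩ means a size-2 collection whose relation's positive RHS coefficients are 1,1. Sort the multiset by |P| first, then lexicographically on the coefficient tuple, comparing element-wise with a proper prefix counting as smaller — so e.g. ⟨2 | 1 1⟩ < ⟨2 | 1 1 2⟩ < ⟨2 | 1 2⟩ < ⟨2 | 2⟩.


Σ has 17 primitive collections:

  {3,4}:  v_{3} + v_{4} = 0 ; sig = ⟨2 | 0⟩
  {7,8}:  v_{7} + v_{8} = 0 ; sig = ⟨2 | 0⟩
  {2,8}:  v_{2} + v_{8} = v_{9} ; sig = ⟨2 | 1⟩
  {7,9}:  v_{7} + v_{9} = v_{2} ; sig = ⟨2 | 1⟩
  {5,10}:  v_{5} + v_{10} = v_{2} + v_{3} ; sig = ⟨2 | 1 1⟩
  {6,10}:  v_{6} + v_{10} = v_{4} + v_{8} ; sig = ⟨2 | 1 1⟩
  {3,6}:  v_{3} + v_{6} = v_{1} + v_{8} + v_{9} ; sig = ⟨2 | 1 1 1⟩
  {4,5}:  v_{4} + v_{5} = v_{1} + v_{2} + v_{9} ; sig = ⟨2 | 1 1 1⟩
  {6,7}:  v_{6} + v_{7} = v_{1} + v_{4} + v_{9} ; sig = ⟨2 | 1 1 1⟩
  {2,6}:  v_{2} + v_{6} = v_{1} + v_{4} + 2·v_{9} ; sig = ⟨2 | 1 1 2⟩
  {5,7}:  v_{5} + v_{7} = v_{1} + 2·v_{2} + v_{3} ; sig = ⟨2 | 1 1 2⟩
  {5,8}:  v_{5} + v_{8} = v_{1} + v_{3} + 2·v_{9} ; sig = ⟨2 | 1 1 2⟩
  {5,6}:  v_{5} + v_{6} = 2·v_{1} + 3·v_{9} ; sig = ⟨2 | 2 3⟩
  {1,9,10}:  v_{1} + v_{9} + v_{10} = 0 ; sig = ⟨3 | 0⟩
  {1,2,10}:  v_{1} + v_{2} + v_{10} = v_{7} ; sig = ⟨3 | 1⟩
  {1,2,3,9}:  v_{1} + v_{2} + v_{3} + v_{9} = v_{5} ; sig = ⟨4 | 1⟩
  {1,4,8,9}:  v_{1} + v_{4} + v_{8} + v_{9} = v_{6} ; sig = ⟨4 | 1⟩

Sorted signature multiset PRS(X):
    |P|=2: 13 collections, coeffs (), (), (1), (1), (1,1), (1,1), (1,1,1), (1,1,1), (1,1,1), (1,1,2), (1,1,2), (1,1,2), (2,3)
    |P|=3: 2 collections, coeffs (), (1)
    |P|=4: 2 collections, coeffs (1), (1)


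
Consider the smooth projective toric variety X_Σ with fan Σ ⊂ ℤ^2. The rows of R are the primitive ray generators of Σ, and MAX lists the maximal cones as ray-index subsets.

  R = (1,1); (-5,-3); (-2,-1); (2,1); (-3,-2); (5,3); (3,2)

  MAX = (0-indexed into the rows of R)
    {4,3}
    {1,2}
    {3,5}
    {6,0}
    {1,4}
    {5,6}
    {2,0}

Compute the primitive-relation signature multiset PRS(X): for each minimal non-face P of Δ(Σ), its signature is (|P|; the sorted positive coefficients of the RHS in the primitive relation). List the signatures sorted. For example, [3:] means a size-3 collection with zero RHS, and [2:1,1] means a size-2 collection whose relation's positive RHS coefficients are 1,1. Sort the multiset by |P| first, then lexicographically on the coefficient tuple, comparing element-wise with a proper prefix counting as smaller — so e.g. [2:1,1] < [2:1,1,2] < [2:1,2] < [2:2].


Minimal non-faces — 14 found among 7 rays, 7 max cones:

  • {1,5}:  v_{1} + v_{5} = 0  ⟹  sig = [2:]
  • {2,3}:  v_{2} + v_{3} = 0  ⟹  sig = [2:]
  • {4,6}:  v_{4} + v_{6} = 0  ⟹  sig = [2:]
  • {0,3}:  v_{0} + v_{3} = v_{6}  ⟹  sig = [2:1]
  • {0,4}:  v_{0} + v_{4} = v_{2}  ⟹  sig = [2:1]
  • {1,3}:  v_{1} + v_{3} = v_{4}  ⟹  sig = [2:1]
  • {1,6}:  v_{1} + v_{6} = v_{2}  ⟹  sig = [2:1]
  • {2,4}:  v_{2} + v_{4} = v_{1}  ⟹  sig = [2:1]
  • {2,5}:  v_{2} + v_{5} = v_{6}  ⟹  sig = [2:1]
  • {2,6}:  v_{2} + v_{6} = v_{0}  ⟹  sig = [2:1]
  • {3,6}:  v_{3} + v_{6} = v_{5}  ⟹  sig = [2:1]
  • {4,5}:  v_{4} + v_{5} = v_{3}  ⟹  sig = [2:1]
  • {0,1}:  v_{0} + v_{1} = 2·v_{2}  ⟹  sig = [2:2]
  • {0,5}:  v_{0} + v_{5} = 2·v_{6}  ⟹  sig = [2:2]

so the primitive-relation signature multiset is
[[2:], [2:], [2:], [2:1], [2:1], [2:1], [2:1], [2:1], [2:1], [2:1], [2:1], [2:1], [2:2], [2:2]]


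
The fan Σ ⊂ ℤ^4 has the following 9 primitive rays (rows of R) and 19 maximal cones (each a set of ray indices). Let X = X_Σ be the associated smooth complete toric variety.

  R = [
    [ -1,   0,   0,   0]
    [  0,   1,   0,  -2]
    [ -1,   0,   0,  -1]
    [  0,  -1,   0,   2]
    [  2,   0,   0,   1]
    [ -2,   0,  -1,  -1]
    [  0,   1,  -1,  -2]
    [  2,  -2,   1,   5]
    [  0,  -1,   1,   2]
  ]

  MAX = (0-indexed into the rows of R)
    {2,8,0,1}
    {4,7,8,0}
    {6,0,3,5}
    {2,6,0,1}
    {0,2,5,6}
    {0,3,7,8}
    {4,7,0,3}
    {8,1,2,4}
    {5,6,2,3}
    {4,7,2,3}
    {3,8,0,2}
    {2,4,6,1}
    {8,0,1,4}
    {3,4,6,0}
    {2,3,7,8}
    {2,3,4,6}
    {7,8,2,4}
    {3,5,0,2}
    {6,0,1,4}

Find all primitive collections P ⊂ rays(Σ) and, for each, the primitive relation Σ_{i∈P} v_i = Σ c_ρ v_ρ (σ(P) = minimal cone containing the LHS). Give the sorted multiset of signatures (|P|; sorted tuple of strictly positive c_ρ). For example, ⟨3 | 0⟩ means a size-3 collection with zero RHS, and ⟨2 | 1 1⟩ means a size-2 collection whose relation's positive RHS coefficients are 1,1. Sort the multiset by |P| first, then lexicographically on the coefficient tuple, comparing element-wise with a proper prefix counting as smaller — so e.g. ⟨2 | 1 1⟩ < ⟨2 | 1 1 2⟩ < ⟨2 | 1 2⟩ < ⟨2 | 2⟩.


Primitive collections (12):

  P = {1,3}:  v_{1} + v_{3} = 0 ; sig = ⟨2 | 0⟩
  P = {6,8}:  v_{6} + v_{8} = 0 ; sig = ⟨2 | 0⟩
  P = {1,7}:  v_{1} + v_{7} = v_{4} + v_{8} ; sig = ⟨2 | 1 1⟩
  P = {4,5}:  v_{4} + v_{5} = v_{3} + v_{6} ; sig = ⟨2 | 1 1⟩
  P = {6,7}:  v_{6} + v_{7} = v_{3} + v_{4} ; sig = ⟨2 | 1 1⟩
  P = {1,5}:  v_{1} + v_{5} = v_{0} + v_{2} + v_{6} ; sig = ⟨2 | 1 1 1⟩
  P = {5,8}:  v_{5} + v_{8} = v_{0} + v_{2} + v_{3} ; sig = ⟨2 | 1 1 1⟩
  P = {5,7}:  v_{5} + v_{7} = 2·v_{3} ; sig = ⟨2 | 2⟩
  P = {0,2,4}:  v_{0} + v_{2} + v_{4} = 0 ; sig = ⟨3 | 0⟩
  P = {3,4,8}:  v_{3} + v_{4} + v_{8} = v_{7} ; sig = ⟨3 | 1⟩
  P = {0,2,7}:  v_{0} + v_{2} + v_{7} = v_{3} + v_{8} ; sig = ⟨3 | 1 1⟩
  P = {0,2,3,6}:  v_{0} + v_{2} + v_{3} + v_{6} = v_{5} ; sig = ⟨4 | 1⟩

Signatures (|P|; sorted positive RHS coefficients), sorted:
{ ⟨2 | 0⟩ ×2,  ⟨2 | 1 1⟩ ×3,  ⟨2 | 1 1 1⟩ ×2,  ⟨2 | 2⟩,  ⟨3 | 0⟩,  ⟨3 | 1⟩,  ⟨3 | 1 1⟩,  ⟨4 | 1⟩ }


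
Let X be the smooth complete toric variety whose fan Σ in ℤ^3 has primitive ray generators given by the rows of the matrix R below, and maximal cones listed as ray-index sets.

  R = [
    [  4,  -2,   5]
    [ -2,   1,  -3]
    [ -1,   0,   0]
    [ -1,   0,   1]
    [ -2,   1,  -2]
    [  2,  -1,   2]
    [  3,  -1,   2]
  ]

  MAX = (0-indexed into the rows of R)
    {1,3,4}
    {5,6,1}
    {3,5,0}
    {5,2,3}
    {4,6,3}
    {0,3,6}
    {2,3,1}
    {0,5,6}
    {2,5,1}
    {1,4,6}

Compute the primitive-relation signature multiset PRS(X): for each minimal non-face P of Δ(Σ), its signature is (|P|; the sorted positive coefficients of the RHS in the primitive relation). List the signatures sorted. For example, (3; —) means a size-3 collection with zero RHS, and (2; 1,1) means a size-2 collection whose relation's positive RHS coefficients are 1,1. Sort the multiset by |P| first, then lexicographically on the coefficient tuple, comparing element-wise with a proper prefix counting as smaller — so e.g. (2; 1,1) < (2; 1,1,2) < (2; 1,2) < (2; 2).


Primitive collections (9):

  {4,5}:  v_{4} + v_{5} = 0  ⇒ sig = (2; —)
  {0,1}:  v_{0} + v_{1} = v_{5}  ⇒ sig = (2; 1)
  {2,6}:  v_{2} + v_{6} = v_{5}  ⇒ sig = (2; 1)
  {0,4}:  v_{0} + v_{4} = v_{3} + v_{6}  ⇒ sig = (2; 1,1)
  {2,4}:  v_{2} + v_{4} = v_{1} + v_{3}  ⇒ sig = (2; 1,1)
  {0,2}:  v_{0} + v_{2} = v_{3} + 2·v_{5}  ⇒ sig = (2; 1,2)
  {1,3,6}:  v_{1} + v_{3} + v_{6} = 0  ⇒ sig = (3; —)
  {1,3,5}:  v_{1} + v_{3} + v_{5} = v_{2}  ⇒ sig = (3; 1)
  {3,5,6}:  v_{3} + v_{5} + v_{6} = v_{0}  ⇒ sig = (3; 1)

Signatures (|P|; sorted positive RHS coefficients), sorted:
{ (2; —),  (2; 1) ×2,  (2; 1,1) ×2,  (2; 1,2),  (3; —),  (3; 1) ×2 }


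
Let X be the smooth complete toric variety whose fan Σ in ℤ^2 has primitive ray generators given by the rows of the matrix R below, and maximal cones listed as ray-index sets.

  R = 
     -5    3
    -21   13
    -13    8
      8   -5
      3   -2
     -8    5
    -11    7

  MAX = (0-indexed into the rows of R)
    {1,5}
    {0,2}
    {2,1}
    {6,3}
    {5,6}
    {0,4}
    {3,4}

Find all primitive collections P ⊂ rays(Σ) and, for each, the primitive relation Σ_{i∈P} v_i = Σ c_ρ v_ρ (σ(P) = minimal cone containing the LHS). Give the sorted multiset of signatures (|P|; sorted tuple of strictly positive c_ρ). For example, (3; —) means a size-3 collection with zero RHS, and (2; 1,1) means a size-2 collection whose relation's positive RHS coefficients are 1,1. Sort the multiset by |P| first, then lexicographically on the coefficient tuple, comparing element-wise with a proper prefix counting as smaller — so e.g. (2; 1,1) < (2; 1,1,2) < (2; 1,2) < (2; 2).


14 collections generate NE(X_Σ); each relation:

  P={3,5}:  v_{3} + v_{5} = 0 ; sig = (2; —)
  P={0,3}:  v_{0} + v_{3} = v_{4} ; sig = (2; 1)
  P={0,5}:  v_{0} + v_{5} = v_{2} ; sig = (2; 1)
  P={1,3}:  v_{1} + v_{3} = v_{2} ; sig = (2; 1)
  P={2,3}:  v_{2} + v_{3} = v_{0} ; sig = (2; 1)
  P={2,5}:  v_{2} + v_{5} = v_{1} ; sig = (2; 1)
  P={4,5}:  v_{4} + v_{5} = v_{0} ; sig = (2; 1)
  P={4,6}:  v_{4} + v_{6} = v_{5} ; sig = (2; 1)
  P={1,4}:  v_{1} + v_{4} = v_{0} + v_{2} ; sig = (2; 1,1)
  P={0,1}:  v_{0} + v_{1} = 2·v_{2} ; sig = (2; 2)
  P={0,6}:  v_{0} + v_{6} = 2·v_{5} ; sig = (2; 2)
  P={2,4}:  v_{2} + v_{4} = 2·v_{0} ; sig = (2; 2)
  P={2,6}:  v_{2} + v_{6} = 3·v_{5} ; sig = (2; 3)
  P={1,6}:  v_{1} + v_{6} = 4·v_{5} ; sig = (2; 4)

Sorted signature multiset PRS(X):
[(2; —), (2; 1), (2; 1), (2; 1), (2; 1), (2; 1), (2; 1), (2; 1), (2; 1,1), (2; 2), (2; 2), (2; 2), (2; 3), (2; 4)]
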